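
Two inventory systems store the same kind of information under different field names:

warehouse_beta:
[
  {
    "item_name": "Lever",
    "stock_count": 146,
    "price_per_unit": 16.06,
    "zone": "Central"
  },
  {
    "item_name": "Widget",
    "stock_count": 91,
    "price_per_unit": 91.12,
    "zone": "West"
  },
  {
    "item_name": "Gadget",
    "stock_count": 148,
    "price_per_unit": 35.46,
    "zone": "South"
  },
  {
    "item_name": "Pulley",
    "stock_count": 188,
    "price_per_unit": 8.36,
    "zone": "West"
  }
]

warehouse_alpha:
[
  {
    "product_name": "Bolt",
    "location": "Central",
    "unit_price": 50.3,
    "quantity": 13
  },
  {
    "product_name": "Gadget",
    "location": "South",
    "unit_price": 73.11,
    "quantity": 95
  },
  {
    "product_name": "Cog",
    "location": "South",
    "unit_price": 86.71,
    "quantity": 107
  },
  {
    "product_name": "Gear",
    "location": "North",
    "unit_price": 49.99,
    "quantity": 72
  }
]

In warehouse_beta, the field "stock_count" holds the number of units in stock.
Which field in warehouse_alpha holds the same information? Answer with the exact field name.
quantity

In warehouse_beta, "stock_count" holds the number of units in stock.
The fields in warehouse_alpha are: "product_name", "location", "unit_price", "quantity".
"quantity" is the match: the name refers to the same concept and its values are whole-number counts (e.g. 13, 95).
The other fields ("product_name", "location", "unit_price") hold different kinds of data.

So "stock_count" in warehouse_beta corresponds to "quantity" in warehouse_alpha.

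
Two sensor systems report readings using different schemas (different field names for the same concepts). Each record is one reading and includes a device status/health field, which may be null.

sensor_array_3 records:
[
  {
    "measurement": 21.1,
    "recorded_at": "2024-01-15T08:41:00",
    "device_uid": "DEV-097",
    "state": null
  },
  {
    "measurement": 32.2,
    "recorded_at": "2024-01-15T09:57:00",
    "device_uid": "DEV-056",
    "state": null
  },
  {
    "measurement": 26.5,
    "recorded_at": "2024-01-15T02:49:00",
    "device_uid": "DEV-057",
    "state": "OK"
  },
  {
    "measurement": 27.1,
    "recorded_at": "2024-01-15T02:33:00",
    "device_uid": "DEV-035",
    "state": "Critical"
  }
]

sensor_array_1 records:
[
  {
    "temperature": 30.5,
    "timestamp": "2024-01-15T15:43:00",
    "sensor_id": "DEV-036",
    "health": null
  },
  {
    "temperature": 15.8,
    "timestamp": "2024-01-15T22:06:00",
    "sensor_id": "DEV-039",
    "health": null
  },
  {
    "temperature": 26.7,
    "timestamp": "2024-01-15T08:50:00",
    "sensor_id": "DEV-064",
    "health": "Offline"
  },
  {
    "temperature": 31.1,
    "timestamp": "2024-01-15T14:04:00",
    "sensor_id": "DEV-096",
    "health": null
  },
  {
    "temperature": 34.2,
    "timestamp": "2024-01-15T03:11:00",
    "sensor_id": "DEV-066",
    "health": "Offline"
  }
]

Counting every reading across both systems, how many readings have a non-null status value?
4

Schema mapping: "state" (sensor_array_3) = "health" (sensor_array_1) = status

Non-null in sensor_array_3: 2
Non-null in sensor_array_1: 2

Total non-null: 2 + 2 = 4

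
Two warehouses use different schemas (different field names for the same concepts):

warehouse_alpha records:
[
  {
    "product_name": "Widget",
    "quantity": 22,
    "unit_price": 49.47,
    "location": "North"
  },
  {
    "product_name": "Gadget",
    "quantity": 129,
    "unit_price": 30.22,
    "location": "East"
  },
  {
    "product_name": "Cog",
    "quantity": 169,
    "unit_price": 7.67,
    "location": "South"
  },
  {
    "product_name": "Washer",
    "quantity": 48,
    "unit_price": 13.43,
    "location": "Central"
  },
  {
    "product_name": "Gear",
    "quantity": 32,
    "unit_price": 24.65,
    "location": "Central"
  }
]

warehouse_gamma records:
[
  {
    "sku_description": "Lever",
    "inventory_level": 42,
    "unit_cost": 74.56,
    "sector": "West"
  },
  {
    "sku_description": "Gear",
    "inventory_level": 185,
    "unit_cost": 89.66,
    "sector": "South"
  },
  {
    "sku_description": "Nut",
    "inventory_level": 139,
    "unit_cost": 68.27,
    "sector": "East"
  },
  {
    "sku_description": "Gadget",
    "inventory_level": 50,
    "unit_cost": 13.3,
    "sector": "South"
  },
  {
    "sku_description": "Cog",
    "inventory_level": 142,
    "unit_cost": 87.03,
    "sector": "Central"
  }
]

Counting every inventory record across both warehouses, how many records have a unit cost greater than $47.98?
5

Schema mapping: "unit_price" (warehouse_alpha) = "unit_cost" (warehouse_gamma) = unit cost

Records > $47.98 in warehouse_alpha: 1
Records > $47.98 in warehouse_gamma: 4

Total count: 1 + 4 = 5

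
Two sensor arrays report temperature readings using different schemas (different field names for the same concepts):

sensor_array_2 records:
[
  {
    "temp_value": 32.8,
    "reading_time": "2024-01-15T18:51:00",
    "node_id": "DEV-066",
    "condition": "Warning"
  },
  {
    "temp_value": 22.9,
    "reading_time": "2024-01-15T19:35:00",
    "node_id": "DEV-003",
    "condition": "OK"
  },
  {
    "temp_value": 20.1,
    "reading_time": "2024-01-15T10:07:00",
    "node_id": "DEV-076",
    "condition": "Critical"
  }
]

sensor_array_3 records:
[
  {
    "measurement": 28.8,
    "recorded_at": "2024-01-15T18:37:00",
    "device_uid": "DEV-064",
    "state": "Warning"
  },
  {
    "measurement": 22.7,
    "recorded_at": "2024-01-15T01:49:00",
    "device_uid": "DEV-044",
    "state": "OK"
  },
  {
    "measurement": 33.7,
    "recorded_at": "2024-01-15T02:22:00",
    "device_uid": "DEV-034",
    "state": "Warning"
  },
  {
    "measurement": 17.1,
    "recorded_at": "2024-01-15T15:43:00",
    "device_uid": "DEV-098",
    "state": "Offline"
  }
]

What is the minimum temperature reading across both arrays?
17.1

Schema mapping: "temp_value" (sensor_array_2) = "measurement" (sensor_array_3) = temperature reading

Minimum in sensor_array_2: 20.1
Minimum in sensor_array_3: 17.1

Overall minimum: min(20.1, 17.1) = 17.1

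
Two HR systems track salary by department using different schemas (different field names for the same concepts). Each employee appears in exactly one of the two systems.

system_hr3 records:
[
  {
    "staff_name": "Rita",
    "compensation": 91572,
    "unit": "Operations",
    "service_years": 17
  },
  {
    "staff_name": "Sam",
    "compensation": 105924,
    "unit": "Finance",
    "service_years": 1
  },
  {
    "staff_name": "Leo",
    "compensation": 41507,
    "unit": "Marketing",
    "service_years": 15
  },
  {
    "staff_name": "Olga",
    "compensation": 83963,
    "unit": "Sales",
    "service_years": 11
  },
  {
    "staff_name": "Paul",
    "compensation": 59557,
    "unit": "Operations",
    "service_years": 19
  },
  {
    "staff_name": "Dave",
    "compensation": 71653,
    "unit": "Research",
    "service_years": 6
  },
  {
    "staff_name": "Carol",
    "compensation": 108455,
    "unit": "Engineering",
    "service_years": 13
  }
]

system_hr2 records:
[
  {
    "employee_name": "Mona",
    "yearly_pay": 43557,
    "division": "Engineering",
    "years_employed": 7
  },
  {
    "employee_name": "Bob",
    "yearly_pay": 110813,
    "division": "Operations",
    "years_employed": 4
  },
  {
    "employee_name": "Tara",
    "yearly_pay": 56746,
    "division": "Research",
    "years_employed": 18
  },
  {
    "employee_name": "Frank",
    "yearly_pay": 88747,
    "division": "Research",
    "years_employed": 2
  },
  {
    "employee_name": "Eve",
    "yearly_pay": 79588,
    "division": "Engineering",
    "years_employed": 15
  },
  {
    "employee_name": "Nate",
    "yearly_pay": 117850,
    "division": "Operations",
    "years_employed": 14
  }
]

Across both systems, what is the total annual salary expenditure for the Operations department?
379792

Schema mappings:
- "unit" (system_hr3) = "division" (system_hr2) = department
- "compensation" (system_hr3) = "yearly_pay" (system_hr2) = salary

Operations salaries from system_hr3: 151129
Operations salaries from system_hr2: 228663

Total: 151129 + 228663 = 379792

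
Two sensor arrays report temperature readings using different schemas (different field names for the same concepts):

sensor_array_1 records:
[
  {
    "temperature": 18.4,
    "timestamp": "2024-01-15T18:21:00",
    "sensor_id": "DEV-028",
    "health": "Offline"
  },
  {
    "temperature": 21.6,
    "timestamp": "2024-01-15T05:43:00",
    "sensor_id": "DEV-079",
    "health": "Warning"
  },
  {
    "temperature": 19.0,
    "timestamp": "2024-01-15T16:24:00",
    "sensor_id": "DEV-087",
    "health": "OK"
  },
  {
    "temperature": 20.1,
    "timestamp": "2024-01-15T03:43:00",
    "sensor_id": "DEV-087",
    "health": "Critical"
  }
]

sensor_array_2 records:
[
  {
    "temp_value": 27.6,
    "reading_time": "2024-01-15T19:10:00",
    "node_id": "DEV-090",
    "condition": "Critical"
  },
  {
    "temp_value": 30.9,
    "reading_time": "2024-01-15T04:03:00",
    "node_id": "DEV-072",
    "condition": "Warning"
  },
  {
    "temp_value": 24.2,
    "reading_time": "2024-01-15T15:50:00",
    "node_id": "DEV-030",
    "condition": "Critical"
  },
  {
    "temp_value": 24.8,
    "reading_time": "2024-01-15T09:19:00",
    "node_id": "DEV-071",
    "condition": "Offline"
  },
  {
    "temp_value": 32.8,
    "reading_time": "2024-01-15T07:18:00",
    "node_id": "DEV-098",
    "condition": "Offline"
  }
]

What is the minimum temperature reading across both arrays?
18.4

Schema mapping: "temperature" (sensor_array_1) = "temp_value" (sensor_array_2) = temperature reading

Minimum in sensor_array_1: 18.4
Minimum in sensor_array_2: 24.2

Overall minimum: min(18.4, 24.2) = 18.4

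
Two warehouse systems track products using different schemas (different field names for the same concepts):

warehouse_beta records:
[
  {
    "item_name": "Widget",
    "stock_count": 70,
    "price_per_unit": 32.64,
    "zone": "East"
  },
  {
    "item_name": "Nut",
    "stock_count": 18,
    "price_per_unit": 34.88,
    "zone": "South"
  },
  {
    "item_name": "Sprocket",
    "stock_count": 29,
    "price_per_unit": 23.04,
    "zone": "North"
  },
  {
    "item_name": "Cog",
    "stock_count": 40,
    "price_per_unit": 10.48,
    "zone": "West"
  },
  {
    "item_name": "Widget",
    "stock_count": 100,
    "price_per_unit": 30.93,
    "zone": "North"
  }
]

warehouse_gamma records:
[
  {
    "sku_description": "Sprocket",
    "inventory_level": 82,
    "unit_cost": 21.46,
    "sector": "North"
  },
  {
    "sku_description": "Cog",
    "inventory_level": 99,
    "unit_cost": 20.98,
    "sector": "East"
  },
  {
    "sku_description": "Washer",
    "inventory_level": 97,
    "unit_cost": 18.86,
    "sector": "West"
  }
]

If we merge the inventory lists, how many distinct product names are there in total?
5

Schema mapping: "item_name" (warehouse_beta) = "sku_description" (warehouse_gamma) = product name

Products in warehouse_beta: ['Cog', 'Nut', 'Sprocket', 'Widget']
Products in warehouse_gamma: ['Cog', 'Sprocket', 'Washer']

Union (unique products): ['Cog', 'Nut', 'Sprocket', 'Washer', 'Widget']
Count: 5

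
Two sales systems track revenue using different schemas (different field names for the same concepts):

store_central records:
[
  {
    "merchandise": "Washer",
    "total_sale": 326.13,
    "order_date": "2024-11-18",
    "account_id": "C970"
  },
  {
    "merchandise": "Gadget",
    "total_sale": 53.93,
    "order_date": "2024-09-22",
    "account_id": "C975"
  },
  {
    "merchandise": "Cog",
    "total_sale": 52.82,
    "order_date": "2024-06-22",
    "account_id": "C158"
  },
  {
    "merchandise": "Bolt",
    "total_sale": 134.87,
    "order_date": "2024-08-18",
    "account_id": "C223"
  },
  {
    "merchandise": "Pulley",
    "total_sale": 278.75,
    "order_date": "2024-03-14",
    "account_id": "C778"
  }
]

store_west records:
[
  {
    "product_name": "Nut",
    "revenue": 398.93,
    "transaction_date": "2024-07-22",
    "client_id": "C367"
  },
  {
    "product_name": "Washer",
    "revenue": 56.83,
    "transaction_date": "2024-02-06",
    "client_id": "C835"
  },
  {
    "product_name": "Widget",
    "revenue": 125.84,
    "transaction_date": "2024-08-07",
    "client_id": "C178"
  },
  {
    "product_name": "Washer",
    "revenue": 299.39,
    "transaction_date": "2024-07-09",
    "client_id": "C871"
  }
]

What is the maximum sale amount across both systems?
398.93

Reconcile: "total_sale" (store_central) = "revenue" (store_west) = sale amount

Maximum in store_central: 326.13
Maximum in store_west: 398.93

Overall maximum: max(326.13, 398.93) = 398.93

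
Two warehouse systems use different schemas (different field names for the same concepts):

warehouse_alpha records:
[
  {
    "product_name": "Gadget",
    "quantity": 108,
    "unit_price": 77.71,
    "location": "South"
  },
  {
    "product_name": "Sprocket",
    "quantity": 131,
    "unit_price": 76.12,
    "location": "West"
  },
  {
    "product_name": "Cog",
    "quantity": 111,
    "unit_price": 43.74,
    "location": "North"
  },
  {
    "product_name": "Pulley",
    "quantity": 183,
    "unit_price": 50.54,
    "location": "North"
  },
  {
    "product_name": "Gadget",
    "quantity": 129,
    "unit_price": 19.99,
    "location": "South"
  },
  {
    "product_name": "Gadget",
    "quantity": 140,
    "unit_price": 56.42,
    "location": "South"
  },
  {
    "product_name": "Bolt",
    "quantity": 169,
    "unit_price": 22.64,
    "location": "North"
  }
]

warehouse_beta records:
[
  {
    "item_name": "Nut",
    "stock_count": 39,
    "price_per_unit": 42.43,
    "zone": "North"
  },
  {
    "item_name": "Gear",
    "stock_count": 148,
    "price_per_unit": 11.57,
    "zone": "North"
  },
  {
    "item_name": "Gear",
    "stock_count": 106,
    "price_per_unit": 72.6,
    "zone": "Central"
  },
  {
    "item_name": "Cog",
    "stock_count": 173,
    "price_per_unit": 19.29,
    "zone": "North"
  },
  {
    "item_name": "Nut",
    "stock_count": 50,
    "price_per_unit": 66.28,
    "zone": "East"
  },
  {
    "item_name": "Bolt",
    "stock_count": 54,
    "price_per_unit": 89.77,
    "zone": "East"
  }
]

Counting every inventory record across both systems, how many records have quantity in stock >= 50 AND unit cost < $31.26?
4

Schema mappings:
- "quantity" (warehouse_alpha) = "stock_count" (warehouse_beta) = quantity
- "unit_price" (warehouse_alpha) = "price_per_unit" (warehouse_beta) = unit cost

Records meeting both conditions in warehouse_alpha: 2
Records meeting both conditions in warehouse_beta: 2

Total: 2 + 2 = 4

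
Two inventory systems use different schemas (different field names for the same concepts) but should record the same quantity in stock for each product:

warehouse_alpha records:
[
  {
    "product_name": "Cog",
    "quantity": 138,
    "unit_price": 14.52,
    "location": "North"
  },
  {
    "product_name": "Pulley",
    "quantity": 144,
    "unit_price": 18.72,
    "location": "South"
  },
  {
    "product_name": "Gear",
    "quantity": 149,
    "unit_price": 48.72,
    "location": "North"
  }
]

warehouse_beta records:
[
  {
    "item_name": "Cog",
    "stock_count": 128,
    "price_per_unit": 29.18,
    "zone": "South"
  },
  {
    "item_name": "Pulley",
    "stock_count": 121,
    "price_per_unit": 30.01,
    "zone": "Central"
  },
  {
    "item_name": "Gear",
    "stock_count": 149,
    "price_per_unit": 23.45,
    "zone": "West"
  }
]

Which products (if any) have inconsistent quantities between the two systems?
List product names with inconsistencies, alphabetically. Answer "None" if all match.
Cog, Pulley

Schema mappings:
- "product_name" (warehouse_alpha) = "item_name" (warehouse_beta) = product name
- "quantity" (warehouse_alpha) = "stock_count" (warehouse_beta) = quantity

Comparison:
  Cog: 138 vs 128 - MISMATCH
  Pulley: 144 vs 121 - MISMATCH
  Gear: 149 vs 149 - MATCH

Products with inconsistencies: Cog, Pulley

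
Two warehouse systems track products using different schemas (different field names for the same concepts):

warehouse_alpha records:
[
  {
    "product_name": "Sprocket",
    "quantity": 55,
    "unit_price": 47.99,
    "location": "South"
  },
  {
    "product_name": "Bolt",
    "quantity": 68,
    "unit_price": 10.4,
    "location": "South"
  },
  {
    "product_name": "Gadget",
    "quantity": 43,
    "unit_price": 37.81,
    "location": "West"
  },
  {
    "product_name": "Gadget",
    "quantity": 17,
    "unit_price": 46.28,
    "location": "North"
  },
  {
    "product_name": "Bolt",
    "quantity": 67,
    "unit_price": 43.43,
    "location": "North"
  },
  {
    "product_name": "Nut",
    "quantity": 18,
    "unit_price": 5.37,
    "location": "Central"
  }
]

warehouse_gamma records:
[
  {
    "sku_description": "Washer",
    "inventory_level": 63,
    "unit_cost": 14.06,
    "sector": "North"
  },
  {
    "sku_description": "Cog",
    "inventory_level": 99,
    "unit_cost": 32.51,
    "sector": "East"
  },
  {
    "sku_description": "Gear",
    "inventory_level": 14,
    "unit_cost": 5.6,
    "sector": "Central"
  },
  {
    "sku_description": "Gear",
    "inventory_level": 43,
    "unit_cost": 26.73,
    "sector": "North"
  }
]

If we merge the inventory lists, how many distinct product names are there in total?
7

Schema mapping: "product_name" (warehouse_alpha) = "sku_description" (warehouse_gamma) = product name

Products in warehouse_alpha: ['Bolt', 'Gadget', 'Nut', 'Sprocket']
Products in warehouse_gamma: ['Cog', 'Gear', 'Washer']

Union (unique products): ['Bolt', 'Cog', 'Gadget', 'Gear', 'Nut', 'Sprocket', 'Washer']
Count: 7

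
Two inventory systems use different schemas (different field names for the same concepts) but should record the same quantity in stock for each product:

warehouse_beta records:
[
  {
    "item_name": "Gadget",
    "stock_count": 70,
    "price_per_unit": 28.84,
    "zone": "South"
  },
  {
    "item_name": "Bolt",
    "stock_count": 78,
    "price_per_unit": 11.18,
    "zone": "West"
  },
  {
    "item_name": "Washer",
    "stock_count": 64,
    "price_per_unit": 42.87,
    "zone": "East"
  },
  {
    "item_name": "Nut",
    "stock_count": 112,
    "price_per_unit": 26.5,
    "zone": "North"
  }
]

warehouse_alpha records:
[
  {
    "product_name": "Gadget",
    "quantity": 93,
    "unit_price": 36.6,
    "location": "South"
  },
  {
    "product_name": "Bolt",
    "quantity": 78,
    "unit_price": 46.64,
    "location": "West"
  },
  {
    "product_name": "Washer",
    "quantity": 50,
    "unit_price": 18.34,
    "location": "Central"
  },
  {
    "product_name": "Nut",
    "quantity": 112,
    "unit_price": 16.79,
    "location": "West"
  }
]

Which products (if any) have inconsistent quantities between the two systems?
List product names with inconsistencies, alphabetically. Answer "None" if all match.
Gadget, Washer

Schema mappings:
- "item_name" (warehouse_beta) = "product_name" (warehouse_alpha) = product name
- "stock_count" (warehouse_beta) = "quantity" (warehouse_alpha) = quantity

Comparison:
  Gadget: 70 vs 93 - MISMATCH
  Bolt: 78 vs 78 - MATCH
  Washer: 64 vs 50 - MISMATCH
  Nut: 112 vs 112 - MATCH

Products with inconsistencies: Gadget, Washer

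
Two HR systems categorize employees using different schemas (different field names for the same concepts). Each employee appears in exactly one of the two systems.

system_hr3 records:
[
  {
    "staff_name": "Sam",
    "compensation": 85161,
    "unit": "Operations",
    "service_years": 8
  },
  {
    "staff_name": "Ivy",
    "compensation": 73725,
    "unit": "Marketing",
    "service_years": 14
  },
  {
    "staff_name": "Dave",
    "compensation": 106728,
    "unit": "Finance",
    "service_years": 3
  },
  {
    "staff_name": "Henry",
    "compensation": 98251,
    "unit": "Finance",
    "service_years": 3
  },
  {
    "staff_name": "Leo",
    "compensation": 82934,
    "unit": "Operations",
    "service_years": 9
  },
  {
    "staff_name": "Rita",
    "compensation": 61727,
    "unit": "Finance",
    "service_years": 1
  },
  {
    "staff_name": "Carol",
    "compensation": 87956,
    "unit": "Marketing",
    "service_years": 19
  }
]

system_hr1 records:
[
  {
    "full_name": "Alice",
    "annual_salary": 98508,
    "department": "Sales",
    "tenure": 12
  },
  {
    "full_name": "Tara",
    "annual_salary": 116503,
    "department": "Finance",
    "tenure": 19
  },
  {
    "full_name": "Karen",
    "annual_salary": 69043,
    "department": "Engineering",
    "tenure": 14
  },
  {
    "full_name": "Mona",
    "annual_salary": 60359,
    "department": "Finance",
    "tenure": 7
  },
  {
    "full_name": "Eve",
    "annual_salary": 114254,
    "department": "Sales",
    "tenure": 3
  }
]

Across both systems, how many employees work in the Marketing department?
2

Schema mapping: "unit" (system_hr3) = "department" (system_hr1) = department

Marketing employees in system_hr3: 2
Marketing employees in system_hr1: 0

Total in Marketing: 2 + 0 = 2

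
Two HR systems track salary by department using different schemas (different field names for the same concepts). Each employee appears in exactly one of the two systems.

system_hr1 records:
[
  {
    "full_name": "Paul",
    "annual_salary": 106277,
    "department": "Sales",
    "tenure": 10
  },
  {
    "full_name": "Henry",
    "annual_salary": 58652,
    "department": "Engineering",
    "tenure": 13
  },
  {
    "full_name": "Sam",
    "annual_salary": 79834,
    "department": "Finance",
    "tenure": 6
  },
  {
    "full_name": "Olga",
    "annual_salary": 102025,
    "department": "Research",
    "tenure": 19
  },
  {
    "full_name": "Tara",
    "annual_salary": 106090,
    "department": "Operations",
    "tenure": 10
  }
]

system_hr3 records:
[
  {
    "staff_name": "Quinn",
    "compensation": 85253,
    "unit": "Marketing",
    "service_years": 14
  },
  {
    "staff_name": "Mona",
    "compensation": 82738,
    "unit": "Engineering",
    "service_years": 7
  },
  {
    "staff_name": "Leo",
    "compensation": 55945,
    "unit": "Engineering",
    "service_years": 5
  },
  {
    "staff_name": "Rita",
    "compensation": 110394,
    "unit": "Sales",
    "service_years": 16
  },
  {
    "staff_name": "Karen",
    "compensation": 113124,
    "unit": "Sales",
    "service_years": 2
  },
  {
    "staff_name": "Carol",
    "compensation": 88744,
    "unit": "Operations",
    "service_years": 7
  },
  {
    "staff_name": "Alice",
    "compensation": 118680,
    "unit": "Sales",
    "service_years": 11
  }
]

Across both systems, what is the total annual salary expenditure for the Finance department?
79834

Schema mappings:
- "department" (system_hr1) = "unit" (system_hr3) = department
- "annual_salary" (system_hr1) = "compensation" (system_hr3) = salary

Finance salaries from system_hr1: 79834
Finance salaries from system_hr3: 0

Total: 79834 + 0 = 79834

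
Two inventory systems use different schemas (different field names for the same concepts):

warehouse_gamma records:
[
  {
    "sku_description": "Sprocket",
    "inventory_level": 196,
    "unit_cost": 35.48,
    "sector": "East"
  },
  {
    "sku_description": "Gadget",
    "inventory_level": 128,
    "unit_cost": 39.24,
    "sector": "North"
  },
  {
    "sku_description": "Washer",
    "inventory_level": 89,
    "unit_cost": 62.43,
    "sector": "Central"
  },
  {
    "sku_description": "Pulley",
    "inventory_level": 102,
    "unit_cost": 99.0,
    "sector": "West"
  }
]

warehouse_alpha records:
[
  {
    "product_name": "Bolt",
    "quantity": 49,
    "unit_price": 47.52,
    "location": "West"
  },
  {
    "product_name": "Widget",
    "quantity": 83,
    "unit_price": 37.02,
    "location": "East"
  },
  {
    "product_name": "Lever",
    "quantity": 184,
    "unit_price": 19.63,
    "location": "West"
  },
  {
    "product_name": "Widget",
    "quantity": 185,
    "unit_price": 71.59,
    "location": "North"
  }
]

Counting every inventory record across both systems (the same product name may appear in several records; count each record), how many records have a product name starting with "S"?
1

Schema mapping: "sku_description" (warehouse_gamma) = "product_name" (warehouse_alpha) = product name

Records with product name starting with "S" in warehouse_gamma: 1
Records with product name starting with "S" in warehouse_alpha: 0

Total: 1 + 0 = 1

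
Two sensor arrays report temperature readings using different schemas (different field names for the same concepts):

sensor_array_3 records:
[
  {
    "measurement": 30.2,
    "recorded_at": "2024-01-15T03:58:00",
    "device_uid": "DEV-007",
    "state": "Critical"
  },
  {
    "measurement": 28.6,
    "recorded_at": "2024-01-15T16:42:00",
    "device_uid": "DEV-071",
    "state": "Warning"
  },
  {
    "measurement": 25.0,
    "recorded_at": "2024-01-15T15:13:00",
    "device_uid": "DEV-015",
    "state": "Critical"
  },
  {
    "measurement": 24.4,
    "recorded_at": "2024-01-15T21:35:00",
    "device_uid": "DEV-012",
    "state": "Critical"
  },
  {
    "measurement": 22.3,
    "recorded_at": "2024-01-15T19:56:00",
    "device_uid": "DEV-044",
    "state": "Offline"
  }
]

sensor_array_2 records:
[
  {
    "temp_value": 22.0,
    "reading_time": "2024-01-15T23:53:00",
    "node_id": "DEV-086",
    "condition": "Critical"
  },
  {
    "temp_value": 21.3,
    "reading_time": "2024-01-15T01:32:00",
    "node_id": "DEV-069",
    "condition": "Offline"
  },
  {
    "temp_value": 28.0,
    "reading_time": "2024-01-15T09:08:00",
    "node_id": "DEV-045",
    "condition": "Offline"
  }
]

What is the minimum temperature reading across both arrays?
21.3

Schema mapping: "measurement" (sensor_array_3) = "temp_value" (sensor_array_2) = temperature reading

Minimum in sensor_array_3: 22.3
Minimum in sensor_array_2: 21.3

Overall minimum: min(22.3, 21.3) = 21.3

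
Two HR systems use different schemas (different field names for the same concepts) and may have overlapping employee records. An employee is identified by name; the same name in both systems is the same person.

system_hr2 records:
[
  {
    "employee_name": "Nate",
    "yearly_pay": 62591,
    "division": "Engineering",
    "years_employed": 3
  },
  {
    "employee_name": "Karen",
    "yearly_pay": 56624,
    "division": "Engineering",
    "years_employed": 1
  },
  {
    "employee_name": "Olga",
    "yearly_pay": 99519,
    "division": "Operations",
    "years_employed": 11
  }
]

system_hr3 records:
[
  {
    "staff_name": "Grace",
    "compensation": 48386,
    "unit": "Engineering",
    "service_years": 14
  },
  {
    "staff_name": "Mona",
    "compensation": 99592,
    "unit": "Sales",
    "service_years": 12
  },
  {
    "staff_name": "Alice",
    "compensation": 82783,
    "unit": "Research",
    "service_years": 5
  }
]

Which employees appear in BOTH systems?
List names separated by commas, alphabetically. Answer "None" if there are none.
None

Schema mapping: "employee_name" (system_hr2) = "staff_name" (system_hr3) = employee name

Names in system_hr2: ['Karen', 'Nate', 'Olga']
Names in system_hr3: ['Alice', 'Grace', 'Mona']

Intersection: None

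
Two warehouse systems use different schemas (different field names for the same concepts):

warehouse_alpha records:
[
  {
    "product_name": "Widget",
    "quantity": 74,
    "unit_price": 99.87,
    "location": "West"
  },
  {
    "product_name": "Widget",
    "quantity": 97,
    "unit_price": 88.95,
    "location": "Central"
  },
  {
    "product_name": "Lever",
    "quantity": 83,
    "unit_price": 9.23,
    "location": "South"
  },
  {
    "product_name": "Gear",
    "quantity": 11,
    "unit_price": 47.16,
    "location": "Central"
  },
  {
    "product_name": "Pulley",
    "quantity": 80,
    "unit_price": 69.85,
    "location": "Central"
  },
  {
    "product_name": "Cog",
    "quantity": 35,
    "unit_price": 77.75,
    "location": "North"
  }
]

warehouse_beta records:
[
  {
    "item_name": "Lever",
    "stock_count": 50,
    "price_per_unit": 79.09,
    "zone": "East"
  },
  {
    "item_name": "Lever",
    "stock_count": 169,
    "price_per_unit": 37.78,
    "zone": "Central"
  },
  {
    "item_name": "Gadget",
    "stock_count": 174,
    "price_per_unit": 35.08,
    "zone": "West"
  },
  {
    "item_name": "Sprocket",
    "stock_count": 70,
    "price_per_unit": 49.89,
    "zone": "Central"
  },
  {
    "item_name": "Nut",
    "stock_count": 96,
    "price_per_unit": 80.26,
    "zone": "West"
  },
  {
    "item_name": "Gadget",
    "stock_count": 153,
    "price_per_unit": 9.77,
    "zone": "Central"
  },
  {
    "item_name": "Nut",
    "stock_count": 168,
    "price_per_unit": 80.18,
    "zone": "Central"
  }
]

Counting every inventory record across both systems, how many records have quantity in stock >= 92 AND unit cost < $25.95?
1

Schema mappings:
- "quantity" (warehouse_alpha) = "stock_count" (warehouse_beta) = quantity
- "unit_price" (warehouse_alpha) = "price_per_unit" (warehouse_beta) = unit cost

Records meeting both conditions in warehouse_alpha: 0
Records meeting both conditions in warehouse_beta: 1

Total: 0 + 1 = 1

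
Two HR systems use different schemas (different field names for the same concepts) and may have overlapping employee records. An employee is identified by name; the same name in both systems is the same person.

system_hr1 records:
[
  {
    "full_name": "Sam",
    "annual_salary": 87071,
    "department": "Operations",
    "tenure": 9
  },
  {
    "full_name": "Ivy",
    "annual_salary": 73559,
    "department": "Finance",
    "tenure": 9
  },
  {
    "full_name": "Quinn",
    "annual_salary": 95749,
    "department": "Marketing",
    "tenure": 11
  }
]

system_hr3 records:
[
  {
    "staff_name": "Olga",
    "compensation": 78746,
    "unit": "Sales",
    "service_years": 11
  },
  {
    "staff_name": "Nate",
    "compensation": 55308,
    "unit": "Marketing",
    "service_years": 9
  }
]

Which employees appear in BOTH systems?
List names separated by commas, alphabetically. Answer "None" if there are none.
None

Schema mapping: "full_name" (system_hr1) = "staff_name" (system_hr3) = employee name

Names in system_hr1: ['Ivy', 'Quinn', 'Sam']
Names in system_hr3: ['Nate', 'Olga']

Intersection: None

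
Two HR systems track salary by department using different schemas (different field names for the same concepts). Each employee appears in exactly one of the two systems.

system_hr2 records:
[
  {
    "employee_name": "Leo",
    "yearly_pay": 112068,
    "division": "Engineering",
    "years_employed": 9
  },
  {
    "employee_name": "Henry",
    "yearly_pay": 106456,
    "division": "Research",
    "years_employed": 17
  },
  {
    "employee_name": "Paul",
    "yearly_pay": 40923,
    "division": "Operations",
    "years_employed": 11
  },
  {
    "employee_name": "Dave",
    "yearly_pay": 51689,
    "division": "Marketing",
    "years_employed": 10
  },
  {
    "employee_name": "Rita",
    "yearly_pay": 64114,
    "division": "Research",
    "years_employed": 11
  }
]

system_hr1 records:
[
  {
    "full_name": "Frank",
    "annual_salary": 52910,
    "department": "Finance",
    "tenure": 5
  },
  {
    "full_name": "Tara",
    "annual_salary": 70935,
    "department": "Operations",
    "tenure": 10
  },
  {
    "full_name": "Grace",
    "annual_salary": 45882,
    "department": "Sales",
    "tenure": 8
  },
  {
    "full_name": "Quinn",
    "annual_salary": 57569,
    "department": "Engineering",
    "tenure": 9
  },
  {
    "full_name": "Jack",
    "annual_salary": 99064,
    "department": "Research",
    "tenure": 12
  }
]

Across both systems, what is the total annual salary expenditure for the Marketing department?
51689

Schema mappings:
- "division" (system_hr2) = "department" (system_hr1) = department
- "yearly_pay" (system_hr2) = "annual_salary" (system_hr1) = salary

Marketing salaries from system_hr2: 51689
Marketing salaries from system_hr1: 0

Total: 51689 + 0 = 51689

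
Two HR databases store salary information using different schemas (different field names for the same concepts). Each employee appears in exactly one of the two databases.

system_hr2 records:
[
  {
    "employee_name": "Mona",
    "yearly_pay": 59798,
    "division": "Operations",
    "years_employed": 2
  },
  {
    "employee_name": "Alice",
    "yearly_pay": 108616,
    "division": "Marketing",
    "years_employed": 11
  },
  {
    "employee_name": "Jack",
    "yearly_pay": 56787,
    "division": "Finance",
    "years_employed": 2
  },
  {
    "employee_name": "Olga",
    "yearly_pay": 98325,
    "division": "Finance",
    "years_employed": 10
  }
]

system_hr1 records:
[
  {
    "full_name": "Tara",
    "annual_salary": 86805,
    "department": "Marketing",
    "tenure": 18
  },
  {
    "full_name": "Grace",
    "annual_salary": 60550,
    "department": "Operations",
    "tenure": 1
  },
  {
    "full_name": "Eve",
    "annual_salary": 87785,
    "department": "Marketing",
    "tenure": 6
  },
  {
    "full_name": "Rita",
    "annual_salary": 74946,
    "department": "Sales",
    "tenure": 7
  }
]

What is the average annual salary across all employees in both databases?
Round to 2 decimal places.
79201.50

Schema mapping: "yearly_pay" (system_hr2) = "annual_salary" (system_hr1) = annual salary

All salaries: [59798, 108616, 56787, 98325, 86805, 60550, 87785, 74946]
Sum: 633612
Count: 8
Average: 633612 / 8 = 79201.50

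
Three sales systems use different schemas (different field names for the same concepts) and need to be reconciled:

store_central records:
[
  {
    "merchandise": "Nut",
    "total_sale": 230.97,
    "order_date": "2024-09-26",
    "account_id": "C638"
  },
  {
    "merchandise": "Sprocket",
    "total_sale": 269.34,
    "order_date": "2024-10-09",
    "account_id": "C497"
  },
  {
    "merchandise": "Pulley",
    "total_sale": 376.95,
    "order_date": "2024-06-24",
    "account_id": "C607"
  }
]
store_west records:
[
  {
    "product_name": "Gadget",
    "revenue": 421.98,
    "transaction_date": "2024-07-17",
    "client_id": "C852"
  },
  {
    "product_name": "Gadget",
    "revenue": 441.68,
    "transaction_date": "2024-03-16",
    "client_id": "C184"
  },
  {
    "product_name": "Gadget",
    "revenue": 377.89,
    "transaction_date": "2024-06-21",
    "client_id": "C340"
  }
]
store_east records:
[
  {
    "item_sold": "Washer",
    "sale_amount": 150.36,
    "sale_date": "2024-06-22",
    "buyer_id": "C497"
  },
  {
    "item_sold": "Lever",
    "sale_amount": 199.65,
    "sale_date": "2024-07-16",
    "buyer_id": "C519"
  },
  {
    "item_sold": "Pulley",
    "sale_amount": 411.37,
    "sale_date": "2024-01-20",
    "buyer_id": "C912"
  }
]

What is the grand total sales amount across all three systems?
2880.19

Schema reconciliation - all amount fields map to sale amount:

store_central (total_sale): 877.26
store_west (revenue): 1241.55
store_east (sale_amount): 761.38

Grand total: 2880.19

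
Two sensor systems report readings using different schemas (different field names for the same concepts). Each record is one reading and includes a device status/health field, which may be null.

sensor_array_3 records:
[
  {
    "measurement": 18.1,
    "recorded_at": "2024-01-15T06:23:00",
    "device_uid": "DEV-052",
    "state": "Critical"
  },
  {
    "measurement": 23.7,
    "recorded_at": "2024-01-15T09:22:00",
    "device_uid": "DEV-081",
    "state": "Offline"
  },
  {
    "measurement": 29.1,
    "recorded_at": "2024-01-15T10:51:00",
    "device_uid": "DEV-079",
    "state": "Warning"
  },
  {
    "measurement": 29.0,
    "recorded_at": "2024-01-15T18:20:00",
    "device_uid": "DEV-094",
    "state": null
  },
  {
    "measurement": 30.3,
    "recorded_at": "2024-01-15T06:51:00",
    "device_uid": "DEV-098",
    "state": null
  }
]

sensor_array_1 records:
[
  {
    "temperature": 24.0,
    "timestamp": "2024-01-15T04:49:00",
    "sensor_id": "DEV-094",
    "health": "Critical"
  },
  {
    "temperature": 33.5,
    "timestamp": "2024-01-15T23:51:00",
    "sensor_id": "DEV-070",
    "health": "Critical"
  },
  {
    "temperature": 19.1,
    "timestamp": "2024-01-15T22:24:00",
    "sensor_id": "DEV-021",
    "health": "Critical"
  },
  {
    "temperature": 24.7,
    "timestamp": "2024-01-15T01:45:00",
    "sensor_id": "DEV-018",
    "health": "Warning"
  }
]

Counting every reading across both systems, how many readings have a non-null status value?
7

Schema mapping: "state" (sensor_array_3) = "health" (sensor_array_1) = status

Non-null in sensor_array_3: 3
Non-null in sensor_array_1: 4

Total non-null: 3 + 4 = 7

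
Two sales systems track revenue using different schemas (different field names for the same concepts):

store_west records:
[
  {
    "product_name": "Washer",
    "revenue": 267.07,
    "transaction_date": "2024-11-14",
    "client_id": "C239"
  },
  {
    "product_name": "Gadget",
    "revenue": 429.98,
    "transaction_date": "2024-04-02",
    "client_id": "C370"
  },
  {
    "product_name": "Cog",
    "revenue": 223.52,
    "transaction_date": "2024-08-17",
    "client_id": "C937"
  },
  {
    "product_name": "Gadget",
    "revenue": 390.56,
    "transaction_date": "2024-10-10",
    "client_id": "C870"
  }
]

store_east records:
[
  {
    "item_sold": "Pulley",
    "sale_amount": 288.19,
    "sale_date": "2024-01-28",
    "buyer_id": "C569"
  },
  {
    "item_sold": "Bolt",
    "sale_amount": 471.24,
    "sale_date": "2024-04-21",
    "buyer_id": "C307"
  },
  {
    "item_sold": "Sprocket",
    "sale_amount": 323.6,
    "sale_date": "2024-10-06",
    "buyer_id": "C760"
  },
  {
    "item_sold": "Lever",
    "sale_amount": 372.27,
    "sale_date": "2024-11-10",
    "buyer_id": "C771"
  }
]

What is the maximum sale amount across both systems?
471.24

Reconcile: "revenue" (store_west) = "sale_amount" (store_east) = sale amount

Maximum in store_west: 429.98
Maximum in store_east: 471.24

Overall maximum: max(429.98, 471.24) = 471.24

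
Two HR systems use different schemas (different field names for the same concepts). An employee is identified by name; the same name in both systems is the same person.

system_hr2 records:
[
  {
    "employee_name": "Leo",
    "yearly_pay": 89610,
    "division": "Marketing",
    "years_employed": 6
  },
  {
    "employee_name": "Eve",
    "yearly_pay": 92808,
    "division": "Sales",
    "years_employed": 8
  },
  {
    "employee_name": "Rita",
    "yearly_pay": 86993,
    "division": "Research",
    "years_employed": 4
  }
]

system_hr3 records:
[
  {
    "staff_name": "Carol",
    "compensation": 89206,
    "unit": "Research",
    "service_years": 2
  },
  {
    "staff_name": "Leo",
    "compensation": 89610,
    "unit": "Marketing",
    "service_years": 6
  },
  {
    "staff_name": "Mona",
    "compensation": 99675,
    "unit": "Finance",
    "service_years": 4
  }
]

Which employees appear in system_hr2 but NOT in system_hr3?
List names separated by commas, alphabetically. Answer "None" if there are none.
Eve, Rita

Schema mapping: "employee_name" (system_hr2) = "staff_name" (system_hr3) = employee name

Names in system_hr2: ['Eve', 'Leo', 'Rita']
Names in system_hr3: ['Carol', 'Leo', 'Mona']

In system_hr2 but not system_hr3: ['Eve', 'Rita']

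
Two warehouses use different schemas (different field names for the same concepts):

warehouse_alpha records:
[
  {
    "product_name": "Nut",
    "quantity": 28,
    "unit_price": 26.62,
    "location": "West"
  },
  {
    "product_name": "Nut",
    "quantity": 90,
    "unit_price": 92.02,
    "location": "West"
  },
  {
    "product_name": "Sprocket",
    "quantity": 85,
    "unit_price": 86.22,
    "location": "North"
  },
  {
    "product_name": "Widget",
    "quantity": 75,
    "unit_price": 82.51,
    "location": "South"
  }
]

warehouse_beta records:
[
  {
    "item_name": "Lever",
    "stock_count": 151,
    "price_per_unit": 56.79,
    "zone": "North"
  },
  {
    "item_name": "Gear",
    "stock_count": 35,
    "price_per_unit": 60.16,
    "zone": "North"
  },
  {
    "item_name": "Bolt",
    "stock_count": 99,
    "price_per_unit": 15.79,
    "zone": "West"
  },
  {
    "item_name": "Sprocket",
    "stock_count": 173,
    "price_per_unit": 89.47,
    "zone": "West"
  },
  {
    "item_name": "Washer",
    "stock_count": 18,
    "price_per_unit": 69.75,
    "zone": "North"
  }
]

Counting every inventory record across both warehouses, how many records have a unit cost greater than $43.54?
7

Schema mapping: "unit_price" (warehouse_alpha) = "price_per_unit" (warehouse_beta) = unit cost

Records > $43.54 in warehouse_alpha: 3
Records > $43.54 in warehouse_beta: 4

Total count: 3 + 4 = 7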